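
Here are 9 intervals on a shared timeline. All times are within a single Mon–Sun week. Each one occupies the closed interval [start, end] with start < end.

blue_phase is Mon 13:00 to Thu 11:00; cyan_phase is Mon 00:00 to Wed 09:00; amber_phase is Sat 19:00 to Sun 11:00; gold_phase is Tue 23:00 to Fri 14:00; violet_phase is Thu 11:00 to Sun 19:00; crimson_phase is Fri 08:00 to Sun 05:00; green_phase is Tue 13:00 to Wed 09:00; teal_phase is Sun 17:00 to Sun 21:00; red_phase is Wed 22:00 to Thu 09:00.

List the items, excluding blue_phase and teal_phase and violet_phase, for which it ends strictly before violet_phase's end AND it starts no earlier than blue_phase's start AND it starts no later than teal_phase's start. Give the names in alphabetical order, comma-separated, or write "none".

Conditions: its end is strictly before violet_phase's end (X.end < Sun 19:00) AND its start is no earlier than blue_phase's start (X.start >= Mon 13:00) AND its start is no later than teal_phase's start (X.start <= Sun 17:00).
amber_phase: end Sun 11:00 < Sun 19:00? ✓; start Sat 19:00 >= Mon 13:00? ✓; start Sat 19:00 <= Sun 17:00? ✓ → yes.
crimson_phase: end Sun 05:00 < Sun 19:00? ✓; start Fri 08:00 >= Mon 13:00? ✓; start Fri 08:00 <= Sun 17:00? ✓ → yes.
cyan_phase: end Wed 09:00 < Sun 19:00? ✓; start Mon 00:00 >= Mon 13:00? ✗; start Mon 00:00 <= Sun 17:00? ✓ → no.
gold_phase: end Fri 14:00 < Sun 19:00? ✓; start Tue 23:00 >= Mon 13:00? ✓; start Tue 23:00 <= Sun 17:00? ✓ → yes.
green_phase: end Wed 09:00 < Sun 19:00? ✓; start Tue 13:00 >= Mon 13:00? ✓; start Tue 13:00 <= Sun 17:00? ✓ → yes.
red_phase: end Thu 09:00 < Sun 19:00? ✓; start Wed 22:00 >= Mon 13:00? ✓; start Wed 22:00 <= Sun 17:00? ✓ → yes.
Result: amber_phase, crimson_phase, gold_phase, green_phase, red_phase.

amber_phase, crimson_phase, gold_phase, green_phase, red_phase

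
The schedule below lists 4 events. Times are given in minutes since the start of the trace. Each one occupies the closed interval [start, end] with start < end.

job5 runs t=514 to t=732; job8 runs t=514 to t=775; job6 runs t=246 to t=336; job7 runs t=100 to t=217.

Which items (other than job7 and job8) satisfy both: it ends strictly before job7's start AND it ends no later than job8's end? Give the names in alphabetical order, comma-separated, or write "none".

Conditions: its end is strictly before job7's start (X.end < t=100) AND its end is no later than job8's end (X.end <= t=775).
job5: end t=732 < t=100? ✗; end t=732 <= t=775? ✓ → no.
job6: end t=336 < t=100? ✗; end t=336 <= t=775? ✓ → no.
Result: none.

none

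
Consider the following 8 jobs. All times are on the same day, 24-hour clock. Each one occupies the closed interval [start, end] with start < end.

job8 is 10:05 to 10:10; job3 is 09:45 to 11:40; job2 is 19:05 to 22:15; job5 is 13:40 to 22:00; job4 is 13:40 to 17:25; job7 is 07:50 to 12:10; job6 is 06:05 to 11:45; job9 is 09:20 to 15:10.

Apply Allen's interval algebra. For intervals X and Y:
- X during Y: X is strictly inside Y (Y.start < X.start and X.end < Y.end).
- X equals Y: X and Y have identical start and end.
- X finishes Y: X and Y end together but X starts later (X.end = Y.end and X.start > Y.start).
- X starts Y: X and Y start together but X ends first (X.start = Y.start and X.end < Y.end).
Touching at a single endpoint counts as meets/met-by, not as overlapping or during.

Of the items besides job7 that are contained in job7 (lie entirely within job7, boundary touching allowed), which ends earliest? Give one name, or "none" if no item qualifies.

job8

Target job7 = [07:50, 12:10].
job2 [19:05, 22:15] → after → excluded.
job3 [09:45, 11:40] → during → candidate.
job4 [13:40, 17:25] → after → excluded.
job5 [13:40, 22:00] → after → excluded.
job6 [06:05, 11:45] → overlaps → excluded.
job8 [10:05, 10:10] → during → candidate.
job9 [09:20, 15:10] → overlapped-by → excluded.
Among candidates, earliest end is 10:10 → job8.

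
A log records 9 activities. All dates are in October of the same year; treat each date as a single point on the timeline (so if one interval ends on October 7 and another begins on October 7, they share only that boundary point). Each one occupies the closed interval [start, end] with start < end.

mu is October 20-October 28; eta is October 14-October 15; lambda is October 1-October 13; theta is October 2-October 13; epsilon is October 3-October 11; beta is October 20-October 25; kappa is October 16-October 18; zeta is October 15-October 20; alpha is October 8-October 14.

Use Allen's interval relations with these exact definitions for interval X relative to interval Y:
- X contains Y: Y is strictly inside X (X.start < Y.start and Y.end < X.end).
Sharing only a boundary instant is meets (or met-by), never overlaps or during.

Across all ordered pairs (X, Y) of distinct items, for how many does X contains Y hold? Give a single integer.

Checking all 72 ordered pairs for relation 'contains'; matching pairs in alphabetical order:
(lambda, epsilon): lambda contains epsilon ✓
(theta, epsilon): theta contains epsilon ✓
(zeta, kappa): zeta contains kappa ✓
Count: 3.

3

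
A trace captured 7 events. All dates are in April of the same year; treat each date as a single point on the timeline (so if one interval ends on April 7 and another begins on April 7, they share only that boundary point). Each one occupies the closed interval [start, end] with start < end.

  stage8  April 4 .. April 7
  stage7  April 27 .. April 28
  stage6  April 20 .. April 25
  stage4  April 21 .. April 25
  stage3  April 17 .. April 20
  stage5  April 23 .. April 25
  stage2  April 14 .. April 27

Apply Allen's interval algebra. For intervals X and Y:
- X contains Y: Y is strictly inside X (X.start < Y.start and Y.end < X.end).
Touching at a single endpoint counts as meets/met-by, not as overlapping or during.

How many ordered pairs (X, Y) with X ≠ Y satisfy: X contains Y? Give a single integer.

4

Checking all 42 ordered pairs for relation 'contains'; matching pairs in alphabetical order:
(stage2, stage3): stage2 contains stage3 ✓
(stage2, stage4): stage2 contains stage4 ✓
(stage2, stage5): stage2 contains stage5 ✓
(stage2, stage6): stage2 contains stage6 ✓
Count: 4.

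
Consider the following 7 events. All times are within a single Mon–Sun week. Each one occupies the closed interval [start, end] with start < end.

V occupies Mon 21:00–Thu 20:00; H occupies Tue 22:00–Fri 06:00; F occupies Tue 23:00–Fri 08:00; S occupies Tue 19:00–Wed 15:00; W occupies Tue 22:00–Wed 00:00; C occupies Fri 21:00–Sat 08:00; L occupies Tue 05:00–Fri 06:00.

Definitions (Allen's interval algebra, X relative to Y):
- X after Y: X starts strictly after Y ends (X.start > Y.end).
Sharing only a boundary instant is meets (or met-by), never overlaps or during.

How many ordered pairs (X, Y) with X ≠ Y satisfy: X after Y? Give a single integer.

6

Checking all 42 ordered pairs for relation 'after'; matching pairs in alphabetical order:
(C, F): C after F ✓
(C, H): C after H ✓
(C, L): C after L ✓
(C, S): C after S ✓
(C, V): C after V ✓
(C, W): C after W ✓
Count: 6.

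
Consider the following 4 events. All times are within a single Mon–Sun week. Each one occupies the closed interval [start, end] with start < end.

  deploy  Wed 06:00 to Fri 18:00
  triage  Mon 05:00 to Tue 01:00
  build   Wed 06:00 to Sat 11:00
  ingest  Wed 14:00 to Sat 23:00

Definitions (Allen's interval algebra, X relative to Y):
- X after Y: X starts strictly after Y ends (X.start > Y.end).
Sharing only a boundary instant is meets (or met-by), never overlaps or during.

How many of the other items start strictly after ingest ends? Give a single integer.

0

Target ingest = [Wed 14:00, Sat 23:00].
build [Wed 06:00, Sat 11:00] → overlaps → no.
deploy [Wed 06:00, Fri 18:00] → overlaps → no.
triage [Mon 05:00, Tue 01:00] → before → no.
Total: 0.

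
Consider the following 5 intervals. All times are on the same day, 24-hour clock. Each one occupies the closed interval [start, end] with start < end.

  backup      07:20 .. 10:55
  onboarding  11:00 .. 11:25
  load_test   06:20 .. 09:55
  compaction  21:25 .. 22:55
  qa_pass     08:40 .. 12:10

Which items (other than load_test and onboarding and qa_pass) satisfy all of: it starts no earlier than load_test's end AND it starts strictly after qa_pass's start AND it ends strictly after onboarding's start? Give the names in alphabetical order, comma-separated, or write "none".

compaction

Conditions: its start is no earlier than load_test's end (X.start >= 09:55) AND its start is strictly after qa_pass's start (X.start > 08:40) AND its end is strictly after onboarding's start (X.end > 11:00).
backup: start 07:20 >= 09:55? ✗; start 07:20 > 08:40? ✗; end 10:55 > 11:00? ✗ → no.
compaction: start 21:25 >= 09:55? ✓; start 21:25 > 08:40? ✓; end 22:55 > 11:00? ✓ → yes.
Result: compaction.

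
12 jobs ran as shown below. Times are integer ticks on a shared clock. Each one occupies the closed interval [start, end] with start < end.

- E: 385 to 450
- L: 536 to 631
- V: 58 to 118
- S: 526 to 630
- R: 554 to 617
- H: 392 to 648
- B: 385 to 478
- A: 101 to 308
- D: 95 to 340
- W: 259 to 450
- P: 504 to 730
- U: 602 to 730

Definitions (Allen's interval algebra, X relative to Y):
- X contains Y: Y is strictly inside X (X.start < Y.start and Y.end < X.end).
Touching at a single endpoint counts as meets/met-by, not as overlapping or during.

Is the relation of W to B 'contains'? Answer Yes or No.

No

W = [259, 450], B = [385, 478].
Actual relation of W to B: overlaps.
Asked whether 'contains' holds → No.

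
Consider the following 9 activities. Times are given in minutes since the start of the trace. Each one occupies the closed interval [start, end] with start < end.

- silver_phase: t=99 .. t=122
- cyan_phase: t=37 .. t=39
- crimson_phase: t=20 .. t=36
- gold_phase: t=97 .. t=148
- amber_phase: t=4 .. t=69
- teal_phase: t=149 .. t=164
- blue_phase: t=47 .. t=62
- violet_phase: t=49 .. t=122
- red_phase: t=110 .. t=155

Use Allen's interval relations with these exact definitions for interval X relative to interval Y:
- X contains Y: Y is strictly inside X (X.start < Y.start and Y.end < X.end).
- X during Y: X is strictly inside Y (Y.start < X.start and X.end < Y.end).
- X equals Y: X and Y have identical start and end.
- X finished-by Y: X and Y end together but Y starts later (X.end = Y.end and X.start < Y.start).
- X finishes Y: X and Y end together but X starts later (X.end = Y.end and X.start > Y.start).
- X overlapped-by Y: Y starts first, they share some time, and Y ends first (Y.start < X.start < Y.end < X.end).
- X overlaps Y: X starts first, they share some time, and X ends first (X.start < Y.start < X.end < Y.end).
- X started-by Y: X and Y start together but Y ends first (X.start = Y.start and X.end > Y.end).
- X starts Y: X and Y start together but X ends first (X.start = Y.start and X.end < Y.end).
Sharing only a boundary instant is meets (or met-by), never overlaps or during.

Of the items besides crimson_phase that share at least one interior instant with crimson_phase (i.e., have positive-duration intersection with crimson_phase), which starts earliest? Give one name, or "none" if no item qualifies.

Target crimson_phase = [t=20, t=36].
amber_phase [t=4, t=69] → contains → candidate.
blue_phase [t=47, t=62] → after → excluded.
cyan_phase [t=37, t=39] → after → excluded.
gold_phase [t=97, t=148] → after → excluded.
red_phase [t=110, t=155] → after → excluded.
silver_phase [t=99, t=122] → after → excluded.
teal_phase [t=149, t=164] → after → excluded.
violet_phase [t=49, t=122] → after → excluded.
Among candidates, earliest start is t=4 → amber_phase.

amber_phase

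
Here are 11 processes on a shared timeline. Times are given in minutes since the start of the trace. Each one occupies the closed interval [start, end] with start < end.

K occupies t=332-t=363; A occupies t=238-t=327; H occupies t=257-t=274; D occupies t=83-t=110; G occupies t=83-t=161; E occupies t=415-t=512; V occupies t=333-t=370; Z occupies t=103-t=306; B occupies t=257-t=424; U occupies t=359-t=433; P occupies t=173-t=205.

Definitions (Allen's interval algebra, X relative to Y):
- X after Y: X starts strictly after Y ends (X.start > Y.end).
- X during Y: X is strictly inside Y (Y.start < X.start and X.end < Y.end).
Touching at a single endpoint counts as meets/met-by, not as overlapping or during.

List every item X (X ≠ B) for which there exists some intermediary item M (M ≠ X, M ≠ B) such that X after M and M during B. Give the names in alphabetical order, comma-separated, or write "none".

E

Target B = [t=257, t=424].
Intermediaries M with M during B: K, V.
Via K — items with X after K: E.
Via V — items with X after V: E.
Union: E.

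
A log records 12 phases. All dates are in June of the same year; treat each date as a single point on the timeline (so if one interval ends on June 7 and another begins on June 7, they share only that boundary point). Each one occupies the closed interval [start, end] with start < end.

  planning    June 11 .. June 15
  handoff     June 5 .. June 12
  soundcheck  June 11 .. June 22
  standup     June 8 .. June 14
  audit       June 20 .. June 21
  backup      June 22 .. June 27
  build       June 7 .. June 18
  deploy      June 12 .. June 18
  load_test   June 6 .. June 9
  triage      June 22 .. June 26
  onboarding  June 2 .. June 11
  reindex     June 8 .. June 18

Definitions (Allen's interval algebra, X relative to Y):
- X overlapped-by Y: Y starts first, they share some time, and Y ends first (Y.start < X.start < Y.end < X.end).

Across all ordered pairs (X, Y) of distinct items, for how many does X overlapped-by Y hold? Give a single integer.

18

Checking all 132 ordered pairs for relation 'overlapped-by'; matching pairs in alphabetical order:
(build, handoff): build overlapped-by handoff ✓
(build, load_test): build overlapped-by load_test ✓
(build, onboarding): build overlapped-by onboarding ✓
(deploy, planning): deploy overlapped-by planning ✓
(deploy, standup): deploy overlapped-by standup ✓
(handoff, onboarding): handoff overlapped-by onboarding ✓
(planning, handoff): planning overlapped-by handoff ✓
(planning, standup): planning overlapped-by standup ✓
(reindex, handoff): reindex overlapped-by handoff ✓
(reindex, load_test): reindex overlapped-by load_test ✓
(reindex, onboarding): reindex overlapped-by onboarding ✓
(soundcheck, build): soundcheck overlapped-by build ✓
(soundcheck, handoff): soundcheck overlapped-by handoff ✓
(soundcheck, reindex): soundcheck overlapped-by reindex ✓
(soundcheck, standup): soundcheck overlapped-by standup ✓
(standup, handoff): standup overlapped-by handoff ✓
(standup, load_test): standup overlapped-by load_test ✓
(standup, onboarding): standup overlapped-by onboarding ✓
Count: 18.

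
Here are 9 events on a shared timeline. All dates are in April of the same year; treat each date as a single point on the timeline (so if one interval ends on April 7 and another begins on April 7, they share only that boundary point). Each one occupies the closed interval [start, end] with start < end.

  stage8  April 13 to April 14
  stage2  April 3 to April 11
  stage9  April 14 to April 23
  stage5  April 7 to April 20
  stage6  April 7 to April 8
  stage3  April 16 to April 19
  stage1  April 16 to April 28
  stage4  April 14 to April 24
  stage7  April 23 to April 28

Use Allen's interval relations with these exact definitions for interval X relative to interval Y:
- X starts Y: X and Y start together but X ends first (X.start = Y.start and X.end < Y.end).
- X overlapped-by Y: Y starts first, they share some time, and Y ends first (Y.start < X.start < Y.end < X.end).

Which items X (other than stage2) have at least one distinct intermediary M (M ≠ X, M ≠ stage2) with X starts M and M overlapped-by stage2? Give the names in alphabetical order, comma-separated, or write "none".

stage6

Target stage2 = [April 3, April 11].
Intermediaries M with M overlapped-by stage2: stage5.
Via stage5 — items with X starts stage5: stage6.
Union: stage6.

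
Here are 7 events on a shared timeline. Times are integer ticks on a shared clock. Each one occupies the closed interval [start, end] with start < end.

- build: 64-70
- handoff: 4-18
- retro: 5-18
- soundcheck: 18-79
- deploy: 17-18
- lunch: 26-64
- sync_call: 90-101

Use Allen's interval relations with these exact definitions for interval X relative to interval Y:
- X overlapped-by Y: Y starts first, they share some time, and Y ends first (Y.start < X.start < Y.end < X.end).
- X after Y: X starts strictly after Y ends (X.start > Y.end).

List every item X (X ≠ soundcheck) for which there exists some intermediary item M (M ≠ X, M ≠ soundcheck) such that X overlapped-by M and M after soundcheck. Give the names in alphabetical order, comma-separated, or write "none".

none

Target soundcheck = [18, 79].
Intermediaries M with M after soundcheck: sync_call.
Via sync_call — items with X overlapped-by sync_call: none.
Union: none.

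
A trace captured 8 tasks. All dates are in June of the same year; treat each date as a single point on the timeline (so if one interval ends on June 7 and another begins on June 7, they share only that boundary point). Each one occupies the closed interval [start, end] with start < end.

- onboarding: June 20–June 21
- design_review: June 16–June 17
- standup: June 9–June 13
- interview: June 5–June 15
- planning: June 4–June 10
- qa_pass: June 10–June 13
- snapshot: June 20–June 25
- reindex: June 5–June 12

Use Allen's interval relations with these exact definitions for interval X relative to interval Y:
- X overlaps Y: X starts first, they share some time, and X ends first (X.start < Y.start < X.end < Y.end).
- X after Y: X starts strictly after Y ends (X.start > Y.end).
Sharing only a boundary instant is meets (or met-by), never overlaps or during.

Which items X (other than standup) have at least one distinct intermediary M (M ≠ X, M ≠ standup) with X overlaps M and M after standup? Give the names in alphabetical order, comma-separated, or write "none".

none

Target standup = [June 9, June 13].
Intermediaries M with M after standup: design_review, onboarding, snapshot.
Via design_review — items with X overlaps design_review: none.
Via onboarding — items with X overlaps onboarding: none.
Via snapshot — items with X overlaps snapshot: none.
Union: none.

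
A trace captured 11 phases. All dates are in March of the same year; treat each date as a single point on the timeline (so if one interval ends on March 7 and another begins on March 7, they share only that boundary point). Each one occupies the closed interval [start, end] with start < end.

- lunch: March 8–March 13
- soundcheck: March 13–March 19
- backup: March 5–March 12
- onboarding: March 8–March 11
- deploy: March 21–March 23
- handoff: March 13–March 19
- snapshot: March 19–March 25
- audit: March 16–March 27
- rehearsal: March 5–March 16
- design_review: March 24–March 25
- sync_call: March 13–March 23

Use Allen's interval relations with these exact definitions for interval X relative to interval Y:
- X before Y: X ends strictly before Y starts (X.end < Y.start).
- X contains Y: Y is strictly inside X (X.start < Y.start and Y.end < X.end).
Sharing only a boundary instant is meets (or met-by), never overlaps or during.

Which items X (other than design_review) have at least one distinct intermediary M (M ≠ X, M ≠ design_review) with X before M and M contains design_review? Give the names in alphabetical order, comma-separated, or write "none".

backup, lunch, onboarding

Target design_review = [March 24, March 25].
Intermediaries M with M contains design_review: audit.
Via audit — items with X before audit: backup, lunch, onboarding.
Union: backup, lunch, onboarding.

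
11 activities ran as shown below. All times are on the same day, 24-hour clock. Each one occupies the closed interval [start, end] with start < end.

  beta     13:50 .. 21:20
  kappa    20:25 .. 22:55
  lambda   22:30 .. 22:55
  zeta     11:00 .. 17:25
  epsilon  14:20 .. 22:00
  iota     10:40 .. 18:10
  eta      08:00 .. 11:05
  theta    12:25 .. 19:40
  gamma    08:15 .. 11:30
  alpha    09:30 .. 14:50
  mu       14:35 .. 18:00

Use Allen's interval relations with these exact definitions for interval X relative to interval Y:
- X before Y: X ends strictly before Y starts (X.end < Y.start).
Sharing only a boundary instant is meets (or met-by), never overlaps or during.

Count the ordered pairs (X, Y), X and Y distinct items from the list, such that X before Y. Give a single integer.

Checking all 110 ordered pairs for relation 'before'; matching pairs in alphabetical order:
(alpha, kappa): alpha before kappa ✓
(alpha, lambda): alpha before lambda ✓
(beta, lambda): beta before lambda ✓
(epsilon, lambda): epsilon before lambda ✓
(eta, beta): eta before beta ✓
(eta, epsilon): eta before epsilon ✓
(eta, kappa): eta before kappa ✓
(eta, lambda): eta before lambda ✓
(eta, mu): eta before mu ✓
(eta, theta): eta before theta ✓
(gamma, beta): gamma before beta ✓
(gamma, epsilon): gamma before epsilon ✓
(gamma, kappa): gamma before kappa ✓
(gamma, lambda): gamma before lambda ✓
(gamma, mu): gamma before mu ✓
(gamma, theta): gamma before theta ✓
(iota, kappa): iota before kappa ✓
(iota, lambda): iota before lambda ✓
(mu, kappa): mu before kappa ✓
(mu, lambda): mu before lambda ✓
(theta, kappa): theta before kappa ✓
(theta, lambda): theta before lambda ✓
(zeta, kappa): zeta before kappa ✓
(zeta, lambda): zeta before lambda ✓
Count: 24.

24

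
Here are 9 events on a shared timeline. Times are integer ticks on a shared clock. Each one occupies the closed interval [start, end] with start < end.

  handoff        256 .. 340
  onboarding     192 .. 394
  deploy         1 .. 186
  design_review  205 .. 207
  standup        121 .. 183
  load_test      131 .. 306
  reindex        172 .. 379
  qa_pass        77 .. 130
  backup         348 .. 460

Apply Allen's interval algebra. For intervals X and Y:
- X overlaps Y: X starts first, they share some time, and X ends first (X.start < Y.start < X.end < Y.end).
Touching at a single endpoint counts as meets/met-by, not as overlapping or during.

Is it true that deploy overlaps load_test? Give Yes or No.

deploy = [1, 186], load_test = [131, 306].
Actual relation of deploy to load_test: overlaps.
Asked whether 'overlaps' holds → Yes.

Yes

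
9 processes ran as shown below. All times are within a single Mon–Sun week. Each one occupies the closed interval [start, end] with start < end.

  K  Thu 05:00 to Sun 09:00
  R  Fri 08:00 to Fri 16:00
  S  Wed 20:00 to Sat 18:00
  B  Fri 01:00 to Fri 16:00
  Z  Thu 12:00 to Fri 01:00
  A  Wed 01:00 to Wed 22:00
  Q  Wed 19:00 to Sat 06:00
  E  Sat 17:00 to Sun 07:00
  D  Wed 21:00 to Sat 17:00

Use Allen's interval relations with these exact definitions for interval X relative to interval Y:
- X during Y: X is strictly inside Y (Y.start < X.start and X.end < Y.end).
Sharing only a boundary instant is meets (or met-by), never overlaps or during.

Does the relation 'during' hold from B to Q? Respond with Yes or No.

B = [Fri 01:00, Fri 16:00], Q = [Wed 19:00, Sat 06:00].
Actual relation of B to Q: during.
Asked whether 'during' holds → Yes.

Yes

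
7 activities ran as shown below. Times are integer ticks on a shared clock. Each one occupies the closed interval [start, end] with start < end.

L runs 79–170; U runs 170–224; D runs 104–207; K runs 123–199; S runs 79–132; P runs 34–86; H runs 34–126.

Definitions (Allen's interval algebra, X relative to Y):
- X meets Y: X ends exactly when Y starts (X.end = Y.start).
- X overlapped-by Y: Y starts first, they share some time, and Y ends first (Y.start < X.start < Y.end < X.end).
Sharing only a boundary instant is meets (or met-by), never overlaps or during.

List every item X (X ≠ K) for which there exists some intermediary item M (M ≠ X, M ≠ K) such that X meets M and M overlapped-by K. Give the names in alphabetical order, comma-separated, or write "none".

L

Target K = [123, 199].
Intermediaries M with M overlapped-by K: U.
Via U — items with X meets U: L.
Union: L.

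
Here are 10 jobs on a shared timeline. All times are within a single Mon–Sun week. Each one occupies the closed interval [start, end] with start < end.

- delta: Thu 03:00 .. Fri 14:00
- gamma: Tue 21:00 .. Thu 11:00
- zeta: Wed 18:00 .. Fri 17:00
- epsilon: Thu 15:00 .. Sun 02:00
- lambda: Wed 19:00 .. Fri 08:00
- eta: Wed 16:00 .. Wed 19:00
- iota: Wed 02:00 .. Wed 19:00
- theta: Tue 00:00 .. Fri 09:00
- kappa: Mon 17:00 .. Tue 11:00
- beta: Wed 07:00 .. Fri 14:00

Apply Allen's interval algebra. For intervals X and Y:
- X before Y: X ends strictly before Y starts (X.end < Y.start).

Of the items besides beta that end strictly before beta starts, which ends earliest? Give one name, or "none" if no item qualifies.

kappa

Target beta = [Wed 07:00, Fri 14:00].
delta [Thu 03:00, Fri 14:00] → finishes → excluded.
epsilon [Thu 15:00, Sun 02:00] → overlapped-by → excluded.
eta [Wed 16:00, Wed 19:00] → during → excluded.
gamma [Tue 21:00, Thu 11:00] → overlaps → excluded.
iota [Wed 02:00, Wed 19:00] → overlaps → excluded.
kappa [Mon 17:00, Tue 11:00] → before → candidate.
lambda [Wed 19:00, Fri 08:00] → during → excluded.
theta [Tue 00:00, Fri 09:00] → overlaps → excluded.
zeta [Wed 18:00, Fri 17:00] → overlapped-by → excluded.
Among candidates, earliest end is Tue 11:00 → kappa.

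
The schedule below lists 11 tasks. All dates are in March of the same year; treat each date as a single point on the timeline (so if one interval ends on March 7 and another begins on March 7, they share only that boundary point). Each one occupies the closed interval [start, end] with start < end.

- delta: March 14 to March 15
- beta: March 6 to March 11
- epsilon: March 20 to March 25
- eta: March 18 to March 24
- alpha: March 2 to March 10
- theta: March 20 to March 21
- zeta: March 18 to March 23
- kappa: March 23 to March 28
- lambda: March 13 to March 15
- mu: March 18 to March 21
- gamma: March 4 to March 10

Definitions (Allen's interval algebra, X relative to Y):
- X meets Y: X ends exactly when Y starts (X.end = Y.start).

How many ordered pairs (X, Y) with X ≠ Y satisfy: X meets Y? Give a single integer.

1

Checking all 110 ordered pairs for relation 'meets'; matching pairs in alphabetical order:
(zeta, kappa): zeta meets kappa ✓
Count: 1.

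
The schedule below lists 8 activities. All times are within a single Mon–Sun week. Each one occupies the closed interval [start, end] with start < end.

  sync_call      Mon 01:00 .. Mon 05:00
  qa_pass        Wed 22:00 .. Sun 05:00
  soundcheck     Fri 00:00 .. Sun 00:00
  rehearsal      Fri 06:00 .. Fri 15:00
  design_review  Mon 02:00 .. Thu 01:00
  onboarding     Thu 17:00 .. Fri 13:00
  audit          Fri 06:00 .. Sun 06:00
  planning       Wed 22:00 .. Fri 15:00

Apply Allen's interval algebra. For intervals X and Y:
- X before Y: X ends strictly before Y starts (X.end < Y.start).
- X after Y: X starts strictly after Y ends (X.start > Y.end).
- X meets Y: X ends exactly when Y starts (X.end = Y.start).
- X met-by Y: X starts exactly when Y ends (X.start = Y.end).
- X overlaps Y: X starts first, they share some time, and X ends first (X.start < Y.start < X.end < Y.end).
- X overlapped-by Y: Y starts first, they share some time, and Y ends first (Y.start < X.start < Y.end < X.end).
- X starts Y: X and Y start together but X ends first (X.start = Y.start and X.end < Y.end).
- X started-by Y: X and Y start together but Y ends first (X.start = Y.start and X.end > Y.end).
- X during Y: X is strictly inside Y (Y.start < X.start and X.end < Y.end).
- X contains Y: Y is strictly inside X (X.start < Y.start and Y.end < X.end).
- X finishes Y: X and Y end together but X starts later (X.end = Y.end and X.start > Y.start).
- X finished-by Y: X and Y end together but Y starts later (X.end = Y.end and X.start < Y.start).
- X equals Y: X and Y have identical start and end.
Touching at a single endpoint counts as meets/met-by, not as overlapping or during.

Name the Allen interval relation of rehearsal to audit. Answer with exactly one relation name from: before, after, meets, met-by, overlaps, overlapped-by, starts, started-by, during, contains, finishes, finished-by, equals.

rehearsal = [Fri 06:00, Fri 15:00]; audit = [Fri 06:00, Sun 06:00].
Compare endpoints: rehearsal.start = audit.start, rehearsal.start < audit.end, rehearsal.end > audit.start, rehearsal.end < audit.end.
That pattern is 'starts'.

starts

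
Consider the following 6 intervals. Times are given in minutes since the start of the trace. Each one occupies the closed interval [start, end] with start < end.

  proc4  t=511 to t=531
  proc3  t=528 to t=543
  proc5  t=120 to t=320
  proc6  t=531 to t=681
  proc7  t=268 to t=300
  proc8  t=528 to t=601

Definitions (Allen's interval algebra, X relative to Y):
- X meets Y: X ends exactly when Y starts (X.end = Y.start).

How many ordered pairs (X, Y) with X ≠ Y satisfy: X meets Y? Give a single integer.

1

Checking all 30 ordered pairs for relation 'meets'; matching pairs in alphabetical order:
(proc4, proc6): proc4 meets proc6 ✓
Count: 1.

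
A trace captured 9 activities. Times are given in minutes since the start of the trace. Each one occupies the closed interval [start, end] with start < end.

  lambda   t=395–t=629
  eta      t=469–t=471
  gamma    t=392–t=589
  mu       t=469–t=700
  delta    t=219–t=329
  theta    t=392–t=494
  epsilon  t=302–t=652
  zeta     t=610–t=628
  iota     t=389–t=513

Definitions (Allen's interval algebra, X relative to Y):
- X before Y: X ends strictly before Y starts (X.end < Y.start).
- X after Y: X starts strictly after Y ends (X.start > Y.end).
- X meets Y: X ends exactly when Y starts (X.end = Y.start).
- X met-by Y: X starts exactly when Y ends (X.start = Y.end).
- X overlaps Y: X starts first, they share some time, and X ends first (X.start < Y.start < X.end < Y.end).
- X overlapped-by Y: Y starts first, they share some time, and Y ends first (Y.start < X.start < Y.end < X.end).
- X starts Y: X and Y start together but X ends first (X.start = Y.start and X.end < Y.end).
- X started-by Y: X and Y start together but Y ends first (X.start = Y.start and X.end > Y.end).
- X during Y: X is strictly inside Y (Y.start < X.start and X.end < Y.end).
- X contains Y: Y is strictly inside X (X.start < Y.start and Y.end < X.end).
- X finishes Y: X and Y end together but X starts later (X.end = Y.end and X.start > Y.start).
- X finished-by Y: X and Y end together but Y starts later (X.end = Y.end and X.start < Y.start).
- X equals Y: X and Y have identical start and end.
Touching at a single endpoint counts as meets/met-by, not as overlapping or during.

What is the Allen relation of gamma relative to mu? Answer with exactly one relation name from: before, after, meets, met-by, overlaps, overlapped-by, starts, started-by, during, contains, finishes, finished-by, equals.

overlaps

gamma = [t=392, t=589]; mu = [t=469, t=700].
Compare endpoints: gamma.start < mu.start, gamma.start < mu.end, gamma.end > mu.start, gamma.end < mu.end.
That pattern is 'overlaps'.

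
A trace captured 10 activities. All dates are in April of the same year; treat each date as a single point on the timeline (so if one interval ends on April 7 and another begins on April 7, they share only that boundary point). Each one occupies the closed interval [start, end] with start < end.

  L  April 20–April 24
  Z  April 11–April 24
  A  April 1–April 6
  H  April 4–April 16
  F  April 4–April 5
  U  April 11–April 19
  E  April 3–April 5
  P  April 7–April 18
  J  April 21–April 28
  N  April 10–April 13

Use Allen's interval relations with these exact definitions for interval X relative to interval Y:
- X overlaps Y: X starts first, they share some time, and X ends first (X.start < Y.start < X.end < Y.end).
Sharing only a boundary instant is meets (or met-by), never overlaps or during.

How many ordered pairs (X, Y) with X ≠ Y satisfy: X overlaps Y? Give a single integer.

Checking all 90 ordered pairs for relation 'overlaps'; matching pairs in alphabetical order:
(A, H): A overlaps H ✓
(E, H): E overlaps H ✓
(H, P): H overlaps P ✓
(H, U): H overlaps U ✓
(H, Z): H overlaps Z ✓
(L, J): L overlaps J ✓
(N, U): N overlaps U ✓
(N, Z): N overlaps Z ✓
(P, U): P overlaps U ✓
(P, Z): P overlaps Z ✓
(Z, J): Z overlaps J ✓
Count: 11.

11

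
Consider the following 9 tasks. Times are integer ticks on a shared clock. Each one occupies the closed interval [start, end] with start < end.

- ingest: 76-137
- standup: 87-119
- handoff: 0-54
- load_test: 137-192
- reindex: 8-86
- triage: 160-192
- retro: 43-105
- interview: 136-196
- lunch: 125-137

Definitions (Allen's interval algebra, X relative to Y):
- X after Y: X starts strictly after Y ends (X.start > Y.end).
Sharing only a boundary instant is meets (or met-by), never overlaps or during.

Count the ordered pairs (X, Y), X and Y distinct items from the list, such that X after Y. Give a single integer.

Checking all 72 ordered pairs for relation 'after'; matching pairs in alphabetical order:
(ingest, handoff): ingest after handoff ✓
(interview, handoff): interview after handoff ✓
(interview, reindex): interview after reindex ✓
(interview, retro): interview after retro ✓
(interview, standup): interview after standup ✓
(load_test, handoff): load_test after handoff ✓
(load_test, reindex): load_test after reindex ✓
(load_test, retro): load_test after retro ✓
(load_test, standup): load_test after standup ✓
(lunch, handoff): lunch after handoff ✓
(lunch, reindex): lunch after reindex ✓
(lunch, retro): lunch after retro ✓
(lunch, standup): lunch after standup ✓
(standup, handoff): standup after handoff ✓
(standup, reindex): standup after reindex ✓
(triage, handoff): triage after handoff ✓
(triage, ingest): triage after ingest ✓
(triage, lunch): triage after lunch ✓
(triage, reindex): triage after reindex ✓
(triage, retro): triage after retro ✓
(triage, standup): triage after standup ✓
Count: 21.

21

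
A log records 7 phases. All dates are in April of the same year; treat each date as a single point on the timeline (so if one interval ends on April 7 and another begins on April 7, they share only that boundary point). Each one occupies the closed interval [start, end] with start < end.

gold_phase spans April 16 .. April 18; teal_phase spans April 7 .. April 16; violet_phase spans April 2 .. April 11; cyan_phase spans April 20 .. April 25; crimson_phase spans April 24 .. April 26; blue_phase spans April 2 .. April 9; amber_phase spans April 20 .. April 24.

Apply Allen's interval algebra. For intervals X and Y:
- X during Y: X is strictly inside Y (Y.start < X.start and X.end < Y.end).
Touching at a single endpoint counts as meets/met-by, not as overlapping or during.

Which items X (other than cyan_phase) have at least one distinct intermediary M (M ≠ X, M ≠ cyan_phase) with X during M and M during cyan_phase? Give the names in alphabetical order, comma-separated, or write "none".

Target cyan_phase = [April 20, April 25].
Intermediaries M with M during cyan_phase: none.
Union: none.

none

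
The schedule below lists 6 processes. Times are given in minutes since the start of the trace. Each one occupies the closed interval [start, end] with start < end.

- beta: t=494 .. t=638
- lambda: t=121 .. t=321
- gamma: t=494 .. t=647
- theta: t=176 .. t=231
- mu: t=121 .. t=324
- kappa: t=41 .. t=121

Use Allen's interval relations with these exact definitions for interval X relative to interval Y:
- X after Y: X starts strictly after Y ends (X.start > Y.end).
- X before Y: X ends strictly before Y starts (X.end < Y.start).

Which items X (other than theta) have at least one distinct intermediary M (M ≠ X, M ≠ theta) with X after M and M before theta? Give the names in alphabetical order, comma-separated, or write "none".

Target theta = [t=176, t=231].
Intermediaries M with M before theta: kappa.
Via kappa — items with X after kappa: beta, gamma.
Union: beta, gamma.

beta, gamma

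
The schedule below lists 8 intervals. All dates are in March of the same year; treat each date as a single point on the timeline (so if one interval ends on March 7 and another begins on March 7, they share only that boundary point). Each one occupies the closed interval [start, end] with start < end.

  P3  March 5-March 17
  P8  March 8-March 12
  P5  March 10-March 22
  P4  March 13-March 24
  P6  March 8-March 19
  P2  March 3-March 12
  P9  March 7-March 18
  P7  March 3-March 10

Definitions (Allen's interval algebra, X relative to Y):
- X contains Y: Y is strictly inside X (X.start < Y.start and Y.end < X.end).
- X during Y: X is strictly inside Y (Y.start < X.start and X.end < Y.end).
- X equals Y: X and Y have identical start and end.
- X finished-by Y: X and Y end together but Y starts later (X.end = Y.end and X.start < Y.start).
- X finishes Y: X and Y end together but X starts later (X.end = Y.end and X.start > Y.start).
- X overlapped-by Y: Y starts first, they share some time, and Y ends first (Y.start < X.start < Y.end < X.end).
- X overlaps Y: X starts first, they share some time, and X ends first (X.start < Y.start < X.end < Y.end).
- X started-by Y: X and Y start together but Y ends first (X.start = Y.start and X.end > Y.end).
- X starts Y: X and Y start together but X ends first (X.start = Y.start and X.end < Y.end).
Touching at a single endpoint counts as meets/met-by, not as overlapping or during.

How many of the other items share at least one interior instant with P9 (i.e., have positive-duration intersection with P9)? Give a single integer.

7

Target P9 = [March 7, March 18].
P2 [March 3, March 12] → overlaps → counts.
P3 [March 5, March 17] → overlaps → counts.
P4 [March 13, March 24] → overlapped-by → counts.
P5 [March 10, March 22] → overlapped-by → counts.
P6 [March 8, March 19] → overlapped-by → counts.
P7 [March 3, March 10] → overlaps → counts.
P8 [March 8, March 12] → during → counts.
Total: 7.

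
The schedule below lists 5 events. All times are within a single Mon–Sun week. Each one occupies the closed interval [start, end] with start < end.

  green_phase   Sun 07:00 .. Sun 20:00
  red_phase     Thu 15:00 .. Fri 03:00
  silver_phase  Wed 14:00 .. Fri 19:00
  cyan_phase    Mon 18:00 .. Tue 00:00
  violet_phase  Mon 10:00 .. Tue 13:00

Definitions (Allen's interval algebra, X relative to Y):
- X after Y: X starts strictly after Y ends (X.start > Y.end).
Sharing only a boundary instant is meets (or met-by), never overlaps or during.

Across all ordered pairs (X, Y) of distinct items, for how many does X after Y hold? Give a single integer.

8

Checking all 20 ordered pairs for relation 'after'; matching pairs in alphabetical order:
(green_phase, cyan_phase): green_phase after cyan_phase ✓
(green_phase, red_phase): green_phase after red_phase ✓
(green_phase, silver_phase): green_phase after silver_phase ✓
(green_phase, violet_phase): green_phase after violet_phase ✓
(red_phase, cyan_phase): red_phase after cyan_phase ✓
(red_phase, violet_phase): red_phase after violet_phase ✓
(silver_phase, cyan_phase): silver_phase after cyan_phase ✓
(silver_phase, violet_phase): silver_phase after violet_phase ✓
Count: 8.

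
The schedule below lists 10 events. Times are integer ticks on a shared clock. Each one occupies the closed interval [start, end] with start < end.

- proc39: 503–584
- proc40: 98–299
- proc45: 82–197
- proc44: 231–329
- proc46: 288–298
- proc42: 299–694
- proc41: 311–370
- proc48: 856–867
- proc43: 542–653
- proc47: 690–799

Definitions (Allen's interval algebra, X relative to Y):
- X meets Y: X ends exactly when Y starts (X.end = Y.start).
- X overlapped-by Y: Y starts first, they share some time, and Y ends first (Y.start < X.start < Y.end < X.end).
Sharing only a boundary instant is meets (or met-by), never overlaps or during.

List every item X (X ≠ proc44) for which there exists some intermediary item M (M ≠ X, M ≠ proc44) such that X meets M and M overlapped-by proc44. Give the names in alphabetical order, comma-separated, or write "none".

Target proc44 = [231, 329].
Intermediaries M with M overlapped-by proc44: proc41, proc42.
Via proc41 — items with X meets proc41: none.
Via proc42 — items with X meets proc42: proc40.
Union: proc40.

proc40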